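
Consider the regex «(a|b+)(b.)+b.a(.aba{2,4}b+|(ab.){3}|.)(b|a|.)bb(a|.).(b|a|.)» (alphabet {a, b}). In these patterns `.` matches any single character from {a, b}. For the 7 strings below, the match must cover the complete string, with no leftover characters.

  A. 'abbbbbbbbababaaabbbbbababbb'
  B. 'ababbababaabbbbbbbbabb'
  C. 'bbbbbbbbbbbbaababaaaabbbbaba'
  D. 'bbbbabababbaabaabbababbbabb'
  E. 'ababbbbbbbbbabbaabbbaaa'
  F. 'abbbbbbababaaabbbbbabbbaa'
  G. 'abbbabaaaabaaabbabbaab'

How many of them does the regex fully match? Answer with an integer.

6

A → no match
B → match
C → match
D → match
E → match
F → match
G → match
Total matched: 6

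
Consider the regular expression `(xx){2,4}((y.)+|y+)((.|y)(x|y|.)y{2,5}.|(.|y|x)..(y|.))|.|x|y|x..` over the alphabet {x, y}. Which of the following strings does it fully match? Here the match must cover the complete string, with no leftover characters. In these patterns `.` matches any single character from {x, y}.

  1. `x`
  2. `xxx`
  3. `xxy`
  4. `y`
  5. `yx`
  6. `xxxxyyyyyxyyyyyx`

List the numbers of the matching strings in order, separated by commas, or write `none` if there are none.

1 → match
2 → match
3 → match
4 → match
5 → no match
6 → match

1, 2, 3, 4, 6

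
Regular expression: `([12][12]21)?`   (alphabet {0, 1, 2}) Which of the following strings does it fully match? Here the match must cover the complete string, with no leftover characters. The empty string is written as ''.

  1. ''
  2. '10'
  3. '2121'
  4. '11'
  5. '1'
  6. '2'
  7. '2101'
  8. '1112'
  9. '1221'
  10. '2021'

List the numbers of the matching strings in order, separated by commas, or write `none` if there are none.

1, 3, 9

1 → match
2 → no match
3 → match
4 → no match
5 → no match
6 → no match
7 → no match
8 → no match
9 → match
10 → no match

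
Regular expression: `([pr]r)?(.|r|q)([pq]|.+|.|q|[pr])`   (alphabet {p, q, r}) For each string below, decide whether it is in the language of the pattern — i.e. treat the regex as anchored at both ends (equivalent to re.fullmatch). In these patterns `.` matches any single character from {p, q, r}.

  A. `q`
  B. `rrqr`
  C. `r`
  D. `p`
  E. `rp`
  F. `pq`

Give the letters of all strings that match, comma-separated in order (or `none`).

A → no match
B → match
C → no match
D → no match
E → match
F → match

B, E, F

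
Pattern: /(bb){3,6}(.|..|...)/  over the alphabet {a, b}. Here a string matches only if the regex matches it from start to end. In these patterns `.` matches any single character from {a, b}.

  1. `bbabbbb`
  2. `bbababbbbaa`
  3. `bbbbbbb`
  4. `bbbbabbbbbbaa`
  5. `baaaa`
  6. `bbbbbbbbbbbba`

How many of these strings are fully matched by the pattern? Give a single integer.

2

1 → no match
2 → no match
3 → match
4 → no match
5 → no match — must start with `bb`
6 → match
Total matched: 2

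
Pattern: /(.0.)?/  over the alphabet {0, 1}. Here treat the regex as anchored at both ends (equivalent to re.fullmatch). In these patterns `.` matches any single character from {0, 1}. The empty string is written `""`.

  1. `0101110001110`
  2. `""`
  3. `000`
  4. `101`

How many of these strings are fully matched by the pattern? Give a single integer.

3

1 → no match
2 → match
3 → match
4 → match
Total matched: 3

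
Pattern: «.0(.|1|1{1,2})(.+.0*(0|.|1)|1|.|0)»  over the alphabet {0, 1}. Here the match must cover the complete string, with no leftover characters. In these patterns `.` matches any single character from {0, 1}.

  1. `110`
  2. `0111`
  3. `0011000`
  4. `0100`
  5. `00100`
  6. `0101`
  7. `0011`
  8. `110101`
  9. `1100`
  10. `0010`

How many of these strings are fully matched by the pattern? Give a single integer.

3

1 → no match
2 → no match
3 → match
4 → no match
5 → no match
6 → no match
7 → match
8 → no match
9 → no match
10 → match
Total matched: 3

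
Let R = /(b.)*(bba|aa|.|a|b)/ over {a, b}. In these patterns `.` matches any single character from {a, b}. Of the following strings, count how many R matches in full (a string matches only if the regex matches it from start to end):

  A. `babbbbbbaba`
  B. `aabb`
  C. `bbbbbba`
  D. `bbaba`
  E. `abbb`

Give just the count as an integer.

1

A → no match
B → no match
C → match
D → no match
E → no match
Total matched: 1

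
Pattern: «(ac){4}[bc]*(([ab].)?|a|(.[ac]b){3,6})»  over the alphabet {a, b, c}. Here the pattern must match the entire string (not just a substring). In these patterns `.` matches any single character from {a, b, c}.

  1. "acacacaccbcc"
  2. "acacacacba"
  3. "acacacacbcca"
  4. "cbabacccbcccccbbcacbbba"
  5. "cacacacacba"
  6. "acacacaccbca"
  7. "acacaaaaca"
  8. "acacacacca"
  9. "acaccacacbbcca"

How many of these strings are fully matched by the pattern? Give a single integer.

5

1 → match
2 → match
3 → match
4 → no match — must start with "ac"
5 → no match — must start with "ac"
6 → match
7 → no match
8 → match
9 → no match
Total matched: 5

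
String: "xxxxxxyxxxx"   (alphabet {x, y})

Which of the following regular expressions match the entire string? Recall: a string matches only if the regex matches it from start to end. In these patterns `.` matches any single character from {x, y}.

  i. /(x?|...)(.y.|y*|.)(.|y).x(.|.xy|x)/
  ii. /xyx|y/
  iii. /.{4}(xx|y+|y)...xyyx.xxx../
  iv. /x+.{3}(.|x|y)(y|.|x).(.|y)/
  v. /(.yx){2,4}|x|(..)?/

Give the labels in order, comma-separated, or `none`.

iv

i → no match
ii → no match
iii → no match
iv → match
v → no match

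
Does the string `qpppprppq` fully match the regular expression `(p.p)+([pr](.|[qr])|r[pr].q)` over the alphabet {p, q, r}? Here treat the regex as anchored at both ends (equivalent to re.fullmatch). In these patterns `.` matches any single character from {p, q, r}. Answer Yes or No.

No

Every match must start with `p`, but `qpppprppq` does not.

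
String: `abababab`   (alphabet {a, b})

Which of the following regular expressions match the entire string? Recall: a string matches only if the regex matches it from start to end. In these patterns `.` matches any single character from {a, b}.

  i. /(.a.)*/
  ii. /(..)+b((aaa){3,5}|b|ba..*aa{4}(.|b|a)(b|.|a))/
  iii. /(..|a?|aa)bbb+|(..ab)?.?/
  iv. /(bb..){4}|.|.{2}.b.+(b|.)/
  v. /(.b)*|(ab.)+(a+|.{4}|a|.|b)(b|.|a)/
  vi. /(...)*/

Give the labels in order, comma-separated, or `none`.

iv, v

i → no match
ii → no match
iii → no match
iv → match
v → match
vi → no match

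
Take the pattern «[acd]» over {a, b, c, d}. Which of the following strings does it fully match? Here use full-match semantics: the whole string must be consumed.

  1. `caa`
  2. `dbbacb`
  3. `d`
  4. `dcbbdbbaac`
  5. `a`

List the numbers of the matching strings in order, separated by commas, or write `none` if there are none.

3, 5

1. `caa` → no match
2. `dbbacb` → no match
3. `d` → match
4. `dcbbdbbaac` → no match
5. `a` → match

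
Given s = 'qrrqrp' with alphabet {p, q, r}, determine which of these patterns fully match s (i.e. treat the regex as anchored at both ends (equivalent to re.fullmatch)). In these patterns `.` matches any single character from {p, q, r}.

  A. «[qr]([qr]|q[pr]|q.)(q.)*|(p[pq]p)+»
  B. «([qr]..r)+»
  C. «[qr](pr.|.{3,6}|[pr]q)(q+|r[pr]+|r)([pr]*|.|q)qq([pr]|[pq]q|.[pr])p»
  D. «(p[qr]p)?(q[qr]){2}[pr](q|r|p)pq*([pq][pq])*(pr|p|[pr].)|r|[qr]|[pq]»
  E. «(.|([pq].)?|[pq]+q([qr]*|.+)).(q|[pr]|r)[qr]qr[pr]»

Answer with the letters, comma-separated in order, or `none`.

A → no match
B → no match — must end with 'r'
C → no match
D → no match
E → match

E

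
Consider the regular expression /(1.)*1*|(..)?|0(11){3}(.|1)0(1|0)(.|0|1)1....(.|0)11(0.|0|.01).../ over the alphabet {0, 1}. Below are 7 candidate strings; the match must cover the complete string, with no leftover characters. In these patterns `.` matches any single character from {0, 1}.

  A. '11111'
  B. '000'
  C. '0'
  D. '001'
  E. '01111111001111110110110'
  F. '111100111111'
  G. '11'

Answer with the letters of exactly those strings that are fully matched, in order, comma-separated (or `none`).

A, E, G

A. '11111' → match
B. '000' → no match
C. '0' → no match
D. '001' → no match
E → match
F. '111100111111' → no match
G. '11' → match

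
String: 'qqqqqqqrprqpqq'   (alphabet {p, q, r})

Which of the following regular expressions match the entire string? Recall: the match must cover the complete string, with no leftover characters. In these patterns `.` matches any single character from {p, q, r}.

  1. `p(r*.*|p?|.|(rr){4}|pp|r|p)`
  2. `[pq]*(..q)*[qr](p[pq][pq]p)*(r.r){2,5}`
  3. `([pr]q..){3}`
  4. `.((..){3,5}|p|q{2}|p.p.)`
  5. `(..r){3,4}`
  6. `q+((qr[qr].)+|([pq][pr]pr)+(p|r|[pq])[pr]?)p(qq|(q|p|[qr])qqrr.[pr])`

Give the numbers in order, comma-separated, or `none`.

6

1 → no match — must start with 'p'
2 → no match — must end with 'r'
3 → no match
4 → no match
5 → no match — must end with 'r'
6 → match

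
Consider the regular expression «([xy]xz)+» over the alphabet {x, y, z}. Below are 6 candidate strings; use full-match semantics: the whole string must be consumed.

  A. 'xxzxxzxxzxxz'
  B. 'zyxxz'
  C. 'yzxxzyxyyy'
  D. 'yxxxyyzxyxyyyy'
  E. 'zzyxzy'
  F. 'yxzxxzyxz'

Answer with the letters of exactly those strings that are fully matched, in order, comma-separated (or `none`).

A → match
B → no match
C → no match — must end with 'xz'
D → no match — must end with 'xz'
E → no match — must end with 'xz'
F → match

A, F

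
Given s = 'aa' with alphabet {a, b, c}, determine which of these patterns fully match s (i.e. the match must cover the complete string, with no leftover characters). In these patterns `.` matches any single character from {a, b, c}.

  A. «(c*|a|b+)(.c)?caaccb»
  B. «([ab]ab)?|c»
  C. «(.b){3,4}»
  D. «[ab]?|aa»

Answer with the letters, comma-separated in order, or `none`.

A → no match — must end with 'caaccb'
B → no match
C → no match — must end with 'b'
D → match

D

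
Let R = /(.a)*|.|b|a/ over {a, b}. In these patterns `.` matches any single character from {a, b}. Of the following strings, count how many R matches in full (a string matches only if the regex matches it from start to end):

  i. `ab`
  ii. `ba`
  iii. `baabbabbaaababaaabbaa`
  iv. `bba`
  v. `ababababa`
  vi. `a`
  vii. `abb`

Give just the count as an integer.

2

i → no match
ii → match
iii → no match
iv → no match
v → no match
vi → match
vii → no match
Total matched: 2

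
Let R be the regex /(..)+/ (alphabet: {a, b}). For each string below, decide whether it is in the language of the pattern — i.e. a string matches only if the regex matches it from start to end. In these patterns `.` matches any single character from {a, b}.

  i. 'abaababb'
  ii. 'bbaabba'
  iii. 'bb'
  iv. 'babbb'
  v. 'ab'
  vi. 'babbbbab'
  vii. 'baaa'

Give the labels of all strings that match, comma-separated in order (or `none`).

i. 'abaababb' → match
ii. 'bbaabba' → no match
iii. 'bb' → match
iv. 'babbb' → no match
v. 'ab' → match
vi. 'babbbbab' → match
vii. 'baaa' → match

i, iii, v, vi, vii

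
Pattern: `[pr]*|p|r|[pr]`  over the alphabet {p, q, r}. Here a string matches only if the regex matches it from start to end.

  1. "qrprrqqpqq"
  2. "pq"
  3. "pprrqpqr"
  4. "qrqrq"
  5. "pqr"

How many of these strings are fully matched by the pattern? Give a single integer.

1. "qrprrqqpqq" → no match
2. "pq" → no match
3. "pprrqpqr" → no match
4. "qrqrq" → no match
5. "pqr" → no match
Total matched: 0

0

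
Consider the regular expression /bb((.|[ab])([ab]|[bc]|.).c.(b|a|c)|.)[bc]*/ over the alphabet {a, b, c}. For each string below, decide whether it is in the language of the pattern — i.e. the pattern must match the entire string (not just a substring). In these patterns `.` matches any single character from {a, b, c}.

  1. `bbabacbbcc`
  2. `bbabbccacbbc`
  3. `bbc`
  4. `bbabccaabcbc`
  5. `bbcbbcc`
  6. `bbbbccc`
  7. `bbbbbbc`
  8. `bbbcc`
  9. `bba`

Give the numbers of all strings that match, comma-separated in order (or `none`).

1, 2, 3, 4, 5, 6, 7, 8, 9

1. `bbabacbbcc` → match
2. `bbabbccacbbc` → match
3. `bbc` → match
4. `bbabccaabcbc` → match
5. `bbcbbcc` → match
6. `bbbbccc` → match
7. `bbbbbbc` → match
8. `bbbcc` → match
9. `bba` → match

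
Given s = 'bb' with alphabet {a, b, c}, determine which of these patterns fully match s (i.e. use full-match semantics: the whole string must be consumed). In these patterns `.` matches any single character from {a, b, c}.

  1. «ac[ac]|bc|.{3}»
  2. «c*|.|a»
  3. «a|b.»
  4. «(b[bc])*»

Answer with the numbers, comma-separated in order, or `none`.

1 → no match
2 → no match
3 → match
4 → match

3, 4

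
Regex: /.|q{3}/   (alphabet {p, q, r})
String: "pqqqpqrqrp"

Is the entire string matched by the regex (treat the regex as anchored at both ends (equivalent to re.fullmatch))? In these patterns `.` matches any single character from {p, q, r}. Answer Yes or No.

No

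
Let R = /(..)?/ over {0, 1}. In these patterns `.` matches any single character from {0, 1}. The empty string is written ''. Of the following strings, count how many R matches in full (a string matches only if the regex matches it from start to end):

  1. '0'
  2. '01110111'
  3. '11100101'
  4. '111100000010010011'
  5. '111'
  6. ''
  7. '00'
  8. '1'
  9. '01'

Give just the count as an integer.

1 → no match
2 → no match
3 → no match
4 → no match
5 → no match
6 → match
7 → match
8 → no match
9 → match
Total matched: 3

3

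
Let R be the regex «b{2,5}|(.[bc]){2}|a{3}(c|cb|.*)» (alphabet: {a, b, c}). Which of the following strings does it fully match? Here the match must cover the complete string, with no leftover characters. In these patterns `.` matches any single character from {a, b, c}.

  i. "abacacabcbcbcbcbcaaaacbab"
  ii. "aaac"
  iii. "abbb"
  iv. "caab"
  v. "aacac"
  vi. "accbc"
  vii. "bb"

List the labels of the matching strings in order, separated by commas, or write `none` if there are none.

i → no match
ii → match
iii → match
iv → no match
v → no match
vi → no match
vii → match

ii, iii, vii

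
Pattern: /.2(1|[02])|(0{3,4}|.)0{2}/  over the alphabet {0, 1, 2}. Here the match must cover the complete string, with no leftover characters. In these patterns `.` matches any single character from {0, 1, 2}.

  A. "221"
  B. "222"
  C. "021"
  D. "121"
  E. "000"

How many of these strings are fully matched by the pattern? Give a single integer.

5

A → match
B → match
C → match
D → match
E → match
Total matched: 5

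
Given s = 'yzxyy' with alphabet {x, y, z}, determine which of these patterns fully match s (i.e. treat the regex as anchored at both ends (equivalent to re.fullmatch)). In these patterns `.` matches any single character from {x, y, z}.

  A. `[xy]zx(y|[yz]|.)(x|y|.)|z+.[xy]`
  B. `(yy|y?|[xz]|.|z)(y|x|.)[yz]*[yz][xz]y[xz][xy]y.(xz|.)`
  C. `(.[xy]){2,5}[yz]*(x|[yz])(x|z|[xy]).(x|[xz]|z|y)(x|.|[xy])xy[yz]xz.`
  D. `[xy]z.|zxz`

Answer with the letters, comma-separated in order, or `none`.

A

A → match
B → no match
C → no match
D → no match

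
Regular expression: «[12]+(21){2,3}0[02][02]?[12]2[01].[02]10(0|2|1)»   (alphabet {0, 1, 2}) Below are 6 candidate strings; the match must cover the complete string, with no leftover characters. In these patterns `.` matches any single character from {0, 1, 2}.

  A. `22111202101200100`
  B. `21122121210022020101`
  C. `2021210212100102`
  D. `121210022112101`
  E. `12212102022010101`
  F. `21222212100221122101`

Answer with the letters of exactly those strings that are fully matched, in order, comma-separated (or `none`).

A → no match
B → match
C → no match
D → match
E → match
F → no match

B, D, E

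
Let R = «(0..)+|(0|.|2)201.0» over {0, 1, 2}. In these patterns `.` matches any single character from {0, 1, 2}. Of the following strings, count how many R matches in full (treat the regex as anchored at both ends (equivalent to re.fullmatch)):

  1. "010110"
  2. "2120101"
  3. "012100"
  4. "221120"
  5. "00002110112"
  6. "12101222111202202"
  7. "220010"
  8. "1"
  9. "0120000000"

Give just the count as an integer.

0

1 → no match
2 → no match
3 → no match
4 → no match
5 → no match
6 → no match
7 → no match
8 → no match
9 → no match
Total matched: 0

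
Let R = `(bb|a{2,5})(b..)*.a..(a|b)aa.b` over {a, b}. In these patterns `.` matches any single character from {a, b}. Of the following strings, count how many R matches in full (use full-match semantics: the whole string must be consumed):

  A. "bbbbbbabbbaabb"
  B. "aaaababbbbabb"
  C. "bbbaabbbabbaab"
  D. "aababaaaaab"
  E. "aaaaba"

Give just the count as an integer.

A → match
B → no match
C → no match
D → match
E → no match — must end with "b"
Total matched: 2

2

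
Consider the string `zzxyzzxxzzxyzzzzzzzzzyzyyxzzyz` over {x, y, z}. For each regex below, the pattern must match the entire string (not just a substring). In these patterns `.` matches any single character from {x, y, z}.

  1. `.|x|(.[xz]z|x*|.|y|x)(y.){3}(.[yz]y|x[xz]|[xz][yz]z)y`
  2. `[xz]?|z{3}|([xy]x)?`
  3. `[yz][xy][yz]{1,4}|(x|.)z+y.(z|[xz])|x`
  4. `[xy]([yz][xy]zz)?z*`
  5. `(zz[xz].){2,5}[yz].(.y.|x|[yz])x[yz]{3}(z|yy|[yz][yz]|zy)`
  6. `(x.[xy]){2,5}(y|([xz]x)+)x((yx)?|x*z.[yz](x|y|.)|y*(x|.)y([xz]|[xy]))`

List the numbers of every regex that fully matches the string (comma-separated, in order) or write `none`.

1 → no match
2 → no match
3 → no match
4 → no match
5 → match
6 → no match — must start with `x`

5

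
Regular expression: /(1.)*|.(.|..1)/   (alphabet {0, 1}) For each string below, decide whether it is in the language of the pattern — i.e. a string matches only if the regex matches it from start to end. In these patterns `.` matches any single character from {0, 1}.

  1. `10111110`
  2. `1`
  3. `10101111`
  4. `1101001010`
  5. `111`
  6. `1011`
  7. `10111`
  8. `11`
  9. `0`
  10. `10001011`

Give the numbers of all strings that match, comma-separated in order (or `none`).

1, 3, 6, 8

1. `10111110` → match
2. `1` → no match
3. `10101111` → match
4. `1101001010` → no match
5. `111` → no match
6. `1011` → match
7. `10111` → no match
8. `11` → match
9. `0` → no match
10. `10001011` → no match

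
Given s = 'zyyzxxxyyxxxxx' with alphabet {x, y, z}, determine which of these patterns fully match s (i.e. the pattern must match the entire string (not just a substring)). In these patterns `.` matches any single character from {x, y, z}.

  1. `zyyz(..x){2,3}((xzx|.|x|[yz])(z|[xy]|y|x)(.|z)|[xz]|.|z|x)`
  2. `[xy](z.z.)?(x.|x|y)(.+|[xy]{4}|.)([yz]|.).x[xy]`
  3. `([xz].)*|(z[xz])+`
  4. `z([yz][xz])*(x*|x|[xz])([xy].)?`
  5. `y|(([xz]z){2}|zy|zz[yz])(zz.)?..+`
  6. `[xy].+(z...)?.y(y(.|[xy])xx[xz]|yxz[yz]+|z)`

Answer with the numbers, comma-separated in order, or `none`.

1 → match
2 → no match
3 → no match
4 → no match
5 → match
6 → no match

1, 5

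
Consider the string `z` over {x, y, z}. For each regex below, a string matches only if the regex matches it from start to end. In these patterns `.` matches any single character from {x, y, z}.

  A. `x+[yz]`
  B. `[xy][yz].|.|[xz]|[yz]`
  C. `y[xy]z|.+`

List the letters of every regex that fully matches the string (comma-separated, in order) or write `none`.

A → no match — must start with `x`
B → match
C → match

B, C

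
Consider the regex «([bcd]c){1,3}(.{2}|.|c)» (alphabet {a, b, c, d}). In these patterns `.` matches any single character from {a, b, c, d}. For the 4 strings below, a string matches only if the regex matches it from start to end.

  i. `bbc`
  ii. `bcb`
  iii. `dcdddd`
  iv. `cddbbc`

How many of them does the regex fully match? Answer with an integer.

1

i → no match
ii → match
iii → no match
iv → no match
Total matched: 1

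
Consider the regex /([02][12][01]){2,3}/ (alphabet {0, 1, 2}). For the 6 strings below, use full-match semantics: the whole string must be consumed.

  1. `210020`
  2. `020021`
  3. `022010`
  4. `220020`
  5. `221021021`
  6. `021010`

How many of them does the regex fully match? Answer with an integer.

5

1. `210020` → match
2. `020021` → match
3. `022010` → no match
4. `220020` → match
5. `221021021` → match
6. `021010` → match
Total matched: 5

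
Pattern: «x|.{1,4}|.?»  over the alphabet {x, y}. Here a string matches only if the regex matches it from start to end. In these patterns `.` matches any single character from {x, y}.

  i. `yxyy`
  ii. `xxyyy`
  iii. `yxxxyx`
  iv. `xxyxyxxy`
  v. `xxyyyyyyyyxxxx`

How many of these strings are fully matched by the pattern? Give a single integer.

1

i → match
ii → no match
iii → no match
iv → no match
v → no match
Total matched: 1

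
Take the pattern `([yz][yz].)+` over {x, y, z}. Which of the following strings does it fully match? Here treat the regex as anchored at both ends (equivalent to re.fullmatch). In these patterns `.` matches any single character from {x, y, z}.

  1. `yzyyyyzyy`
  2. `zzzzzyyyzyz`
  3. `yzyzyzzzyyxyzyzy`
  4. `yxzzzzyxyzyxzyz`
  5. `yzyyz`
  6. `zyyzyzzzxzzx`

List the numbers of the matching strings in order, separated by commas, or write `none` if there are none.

1, 6

1 → match
2 → no match
3 → no match
4 → no match
5 → no match
6 → match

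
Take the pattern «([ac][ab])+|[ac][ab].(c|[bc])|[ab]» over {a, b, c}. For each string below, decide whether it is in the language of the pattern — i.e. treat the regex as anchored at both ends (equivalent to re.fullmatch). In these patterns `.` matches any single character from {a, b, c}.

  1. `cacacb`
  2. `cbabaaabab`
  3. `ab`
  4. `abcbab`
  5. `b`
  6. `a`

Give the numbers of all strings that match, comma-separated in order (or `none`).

1 → match
2 → match
3 → match
4 → match
5 → match
6 → match

1, 2, 3, 4, 5, 6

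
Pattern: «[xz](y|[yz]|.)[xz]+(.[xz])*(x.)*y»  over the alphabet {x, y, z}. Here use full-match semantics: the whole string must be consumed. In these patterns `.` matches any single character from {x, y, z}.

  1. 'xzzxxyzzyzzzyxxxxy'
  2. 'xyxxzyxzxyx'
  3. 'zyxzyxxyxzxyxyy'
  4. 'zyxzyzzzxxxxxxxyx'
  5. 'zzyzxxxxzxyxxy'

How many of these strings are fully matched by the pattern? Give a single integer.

1 → no match
2 → no match — must end with 'y'
3 → match
4 → no match — must end with 'y'
5 → no match
Total matched: 1

1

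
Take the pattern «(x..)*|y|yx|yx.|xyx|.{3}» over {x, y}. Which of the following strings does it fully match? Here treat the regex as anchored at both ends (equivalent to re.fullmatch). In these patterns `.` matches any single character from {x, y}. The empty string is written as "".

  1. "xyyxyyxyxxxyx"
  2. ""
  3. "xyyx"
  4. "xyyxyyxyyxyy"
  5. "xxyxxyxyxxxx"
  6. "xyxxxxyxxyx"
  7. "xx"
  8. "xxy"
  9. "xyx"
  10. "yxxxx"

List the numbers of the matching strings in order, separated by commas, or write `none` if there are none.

1 → no match
2. "" → match
3. "xyyx" → no match
4. "xyyxyyxyyxyy" → match
5. "xxyxxyxyxxxx" → match
6. "xyxxxxyxxyx" → no match
7. "xx" → no match
8. "xxy" → match
9. "xyx" → match
10. "yxxxx" → no match

2, 4, 5, 8, 9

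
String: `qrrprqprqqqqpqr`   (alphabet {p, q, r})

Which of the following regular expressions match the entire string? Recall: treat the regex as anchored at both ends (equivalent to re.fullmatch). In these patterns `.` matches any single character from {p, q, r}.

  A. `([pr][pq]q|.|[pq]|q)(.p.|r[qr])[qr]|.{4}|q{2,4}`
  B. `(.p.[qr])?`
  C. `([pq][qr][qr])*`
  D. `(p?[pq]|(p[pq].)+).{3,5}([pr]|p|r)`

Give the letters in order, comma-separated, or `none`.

C

A → no match
B → no match
C → match
D → no match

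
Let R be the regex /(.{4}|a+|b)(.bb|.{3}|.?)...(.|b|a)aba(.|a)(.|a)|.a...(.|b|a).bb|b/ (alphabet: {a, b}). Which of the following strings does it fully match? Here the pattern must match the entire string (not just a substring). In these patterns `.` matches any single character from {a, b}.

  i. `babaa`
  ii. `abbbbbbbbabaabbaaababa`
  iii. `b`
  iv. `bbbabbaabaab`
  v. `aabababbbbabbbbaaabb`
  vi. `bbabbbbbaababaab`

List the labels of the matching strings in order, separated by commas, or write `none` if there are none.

i → no match
ii → no match
iii → match
iv → no match
v → no match
vi → match

iii, vi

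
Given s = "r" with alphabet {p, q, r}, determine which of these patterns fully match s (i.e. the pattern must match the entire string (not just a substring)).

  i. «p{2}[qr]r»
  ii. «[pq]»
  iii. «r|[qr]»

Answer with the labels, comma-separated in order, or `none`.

i → no match — must start with "p"
ii → no match
iii → match

iii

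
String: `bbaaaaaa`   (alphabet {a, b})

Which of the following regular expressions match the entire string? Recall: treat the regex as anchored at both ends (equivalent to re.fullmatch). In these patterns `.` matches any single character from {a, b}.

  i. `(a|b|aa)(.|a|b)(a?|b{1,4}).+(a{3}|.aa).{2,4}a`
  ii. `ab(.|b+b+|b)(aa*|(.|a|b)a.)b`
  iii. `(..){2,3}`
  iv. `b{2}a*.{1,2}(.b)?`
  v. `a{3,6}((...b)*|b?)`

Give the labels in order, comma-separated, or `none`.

i → no match
ii → no match — must start with `ab`
iii → no match
iv → match
v → no match — must start with `a`

iv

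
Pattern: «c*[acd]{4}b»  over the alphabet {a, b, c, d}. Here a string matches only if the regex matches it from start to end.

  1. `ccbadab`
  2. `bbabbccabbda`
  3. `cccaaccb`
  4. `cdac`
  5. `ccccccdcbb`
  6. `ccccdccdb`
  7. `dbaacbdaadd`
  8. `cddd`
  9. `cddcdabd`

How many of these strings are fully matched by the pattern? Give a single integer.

2

1 → no match
2 → no match — must end with `b`
3 → match
4 → no match — must end with `b`
5 → no match
6 → match
7 → no match — must end with `b`
8 → no match — must end with `b`
9 → no match — must end with `b`
Total matched: 2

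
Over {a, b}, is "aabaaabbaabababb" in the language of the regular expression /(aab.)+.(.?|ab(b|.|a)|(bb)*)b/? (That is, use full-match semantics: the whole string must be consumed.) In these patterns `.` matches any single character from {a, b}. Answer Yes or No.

No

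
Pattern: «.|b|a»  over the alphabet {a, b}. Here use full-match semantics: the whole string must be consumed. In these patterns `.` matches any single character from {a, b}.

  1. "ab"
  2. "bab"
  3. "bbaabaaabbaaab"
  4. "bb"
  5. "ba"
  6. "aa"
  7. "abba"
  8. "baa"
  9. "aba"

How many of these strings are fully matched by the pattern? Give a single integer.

1. "ab" → no match
2. "bab" → no match
3 → no match
4. "bb" → no match
5. "ba" → no match
6. "aa" → no match
7. "abba" → no match
8. "baa" → no match
9. "aba" → no match
Total matched: 0

0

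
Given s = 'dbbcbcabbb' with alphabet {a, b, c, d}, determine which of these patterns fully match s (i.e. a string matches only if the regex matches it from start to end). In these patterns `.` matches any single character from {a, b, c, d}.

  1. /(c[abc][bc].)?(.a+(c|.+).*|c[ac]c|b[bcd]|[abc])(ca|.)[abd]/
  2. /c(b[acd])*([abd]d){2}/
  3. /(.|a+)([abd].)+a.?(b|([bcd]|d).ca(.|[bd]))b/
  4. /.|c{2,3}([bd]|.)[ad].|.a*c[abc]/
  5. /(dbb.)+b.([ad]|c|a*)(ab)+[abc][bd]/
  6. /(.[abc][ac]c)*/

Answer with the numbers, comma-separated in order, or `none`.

5

1 → no match
2 → no match — must start with 'c'
3 → no match
4 → no match
5 → match
6 → no match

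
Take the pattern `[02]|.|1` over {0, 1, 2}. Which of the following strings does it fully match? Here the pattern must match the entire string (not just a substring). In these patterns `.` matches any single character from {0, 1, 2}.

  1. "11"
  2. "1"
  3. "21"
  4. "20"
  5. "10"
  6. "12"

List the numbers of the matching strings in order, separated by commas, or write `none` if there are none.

1 → no match
2 → match
3 → no match
4 → no match
5 → no match
6 → no match

2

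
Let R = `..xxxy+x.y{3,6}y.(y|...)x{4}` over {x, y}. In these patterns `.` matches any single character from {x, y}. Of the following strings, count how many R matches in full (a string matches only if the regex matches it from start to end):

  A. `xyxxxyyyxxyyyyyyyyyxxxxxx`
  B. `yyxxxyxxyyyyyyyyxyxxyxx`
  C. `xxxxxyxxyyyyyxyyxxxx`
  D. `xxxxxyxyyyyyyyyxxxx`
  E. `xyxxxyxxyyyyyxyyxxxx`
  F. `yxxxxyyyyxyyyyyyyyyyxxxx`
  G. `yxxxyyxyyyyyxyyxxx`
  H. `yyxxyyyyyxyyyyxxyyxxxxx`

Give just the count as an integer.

A → match
B → no match
C → match
D → match
E → match
F → match
G → no match
H → no match
Total matched: 5

5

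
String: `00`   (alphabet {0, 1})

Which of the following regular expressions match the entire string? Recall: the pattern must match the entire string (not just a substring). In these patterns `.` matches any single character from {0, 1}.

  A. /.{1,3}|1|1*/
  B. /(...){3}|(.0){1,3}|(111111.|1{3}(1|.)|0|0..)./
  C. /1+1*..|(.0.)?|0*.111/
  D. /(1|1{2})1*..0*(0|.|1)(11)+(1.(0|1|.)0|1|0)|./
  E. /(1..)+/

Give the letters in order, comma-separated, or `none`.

A, B

A → match
B → match
C → no match
D → no match
E → no match — must start with `1`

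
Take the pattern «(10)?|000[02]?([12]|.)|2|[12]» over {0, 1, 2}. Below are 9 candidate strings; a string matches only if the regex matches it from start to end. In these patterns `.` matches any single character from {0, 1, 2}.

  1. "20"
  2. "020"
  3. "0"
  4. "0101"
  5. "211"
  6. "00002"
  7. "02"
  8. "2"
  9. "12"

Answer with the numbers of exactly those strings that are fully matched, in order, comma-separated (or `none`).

1 → no match
2 → no match
3 → no match
4 → no match
5 → no match
6 → match
7 → no match
8 → match
9 → no match

6, 8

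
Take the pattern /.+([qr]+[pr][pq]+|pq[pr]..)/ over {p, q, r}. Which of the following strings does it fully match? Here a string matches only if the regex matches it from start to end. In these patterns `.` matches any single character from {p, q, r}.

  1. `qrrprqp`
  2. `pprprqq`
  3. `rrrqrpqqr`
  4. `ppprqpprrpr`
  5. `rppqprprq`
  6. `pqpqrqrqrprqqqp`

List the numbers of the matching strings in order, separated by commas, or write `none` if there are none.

1. `qrrprqp` → no match
2. `pprprqq` → no match
3. `rrrqrpqqr` → no match
4. `ppprqpprrpr` → no match
5. `rppqprprq` → no match
6 → no match

none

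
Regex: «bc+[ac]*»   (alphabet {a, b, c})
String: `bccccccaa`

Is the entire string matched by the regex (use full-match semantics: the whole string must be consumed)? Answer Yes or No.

Yes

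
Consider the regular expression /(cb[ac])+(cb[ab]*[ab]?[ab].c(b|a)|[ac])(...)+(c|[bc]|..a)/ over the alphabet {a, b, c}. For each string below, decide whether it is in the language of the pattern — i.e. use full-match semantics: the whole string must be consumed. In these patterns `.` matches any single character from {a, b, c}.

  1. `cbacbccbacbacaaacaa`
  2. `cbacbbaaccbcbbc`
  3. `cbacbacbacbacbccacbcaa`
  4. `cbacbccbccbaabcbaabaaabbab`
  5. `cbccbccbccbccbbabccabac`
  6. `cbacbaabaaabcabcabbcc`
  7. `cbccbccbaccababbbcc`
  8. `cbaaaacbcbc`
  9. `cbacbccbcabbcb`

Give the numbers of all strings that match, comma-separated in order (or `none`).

1 → match
2 → match
3 → match
4 → match
5 → match
6 → match
7 → match
8. `cbaaaacbcbc` → match
9 → match

1, 2, 3, 4, 5, 6, 7, 8, 9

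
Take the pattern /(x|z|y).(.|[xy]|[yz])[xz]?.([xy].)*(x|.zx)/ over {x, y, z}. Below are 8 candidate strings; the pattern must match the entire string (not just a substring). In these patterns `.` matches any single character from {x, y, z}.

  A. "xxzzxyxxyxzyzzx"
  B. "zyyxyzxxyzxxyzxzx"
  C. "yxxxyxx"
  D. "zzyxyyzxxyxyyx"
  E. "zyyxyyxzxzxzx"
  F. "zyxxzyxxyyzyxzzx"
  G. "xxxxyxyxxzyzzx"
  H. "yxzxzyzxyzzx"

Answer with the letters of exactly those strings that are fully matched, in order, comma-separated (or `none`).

B, C, D, E, F, H

A → no match
B → match
C → match
D → match
E → match
F → match
G → no match
H → match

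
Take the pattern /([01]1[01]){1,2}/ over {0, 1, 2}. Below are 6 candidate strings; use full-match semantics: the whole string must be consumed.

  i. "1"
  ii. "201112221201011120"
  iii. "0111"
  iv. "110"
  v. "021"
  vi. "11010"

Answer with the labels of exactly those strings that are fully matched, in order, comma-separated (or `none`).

i → no match
ii → no match
iii → no match
iv → match
v → no match
vi → no match

iv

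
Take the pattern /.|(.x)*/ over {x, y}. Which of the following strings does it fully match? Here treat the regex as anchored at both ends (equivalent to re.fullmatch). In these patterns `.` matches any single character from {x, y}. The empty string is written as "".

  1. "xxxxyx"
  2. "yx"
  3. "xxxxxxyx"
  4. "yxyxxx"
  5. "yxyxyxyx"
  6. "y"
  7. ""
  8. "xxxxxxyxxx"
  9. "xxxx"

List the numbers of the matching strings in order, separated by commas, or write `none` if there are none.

1 → match
2 → match
3 → match
4 → match
5 → match
6 → match
7 → match
8 → match
9 → match

1, 2, 3, 4, 5, 6, 7, 8, 9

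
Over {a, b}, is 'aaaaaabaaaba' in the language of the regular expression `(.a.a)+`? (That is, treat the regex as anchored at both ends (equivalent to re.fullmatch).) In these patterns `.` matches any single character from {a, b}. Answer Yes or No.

Yes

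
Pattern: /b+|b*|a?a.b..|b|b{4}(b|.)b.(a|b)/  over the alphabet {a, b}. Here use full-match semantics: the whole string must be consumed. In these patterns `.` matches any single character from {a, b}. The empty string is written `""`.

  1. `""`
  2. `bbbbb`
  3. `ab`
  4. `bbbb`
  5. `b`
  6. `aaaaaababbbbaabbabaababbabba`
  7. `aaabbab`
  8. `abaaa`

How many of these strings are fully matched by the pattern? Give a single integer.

1. `""` → match
2. `bbbbb` → match
3. `ab` → no match
4. `bbbb` → match
5. `b` → match
6 → no match
7. `aaabbab` → no match
8. `abaaa` → no match
Total matched: 4

4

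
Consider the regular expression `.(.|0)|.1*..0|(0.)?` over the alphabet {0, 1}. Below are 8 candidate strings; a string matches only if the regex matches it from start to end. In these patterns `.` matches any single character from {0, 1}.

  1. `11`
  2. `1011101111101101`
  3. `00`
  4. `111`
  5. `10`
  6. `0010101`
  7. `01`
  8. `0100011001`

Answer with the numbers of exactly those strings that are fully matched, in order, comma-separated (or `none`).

1. `11` → match
2 → no match
3. `00` → match
4. `111` → no match
5. `10` → match
6. `0010101` → no match
7. `01` → match
8. `0100011001` → no match

1, 3, 5, 7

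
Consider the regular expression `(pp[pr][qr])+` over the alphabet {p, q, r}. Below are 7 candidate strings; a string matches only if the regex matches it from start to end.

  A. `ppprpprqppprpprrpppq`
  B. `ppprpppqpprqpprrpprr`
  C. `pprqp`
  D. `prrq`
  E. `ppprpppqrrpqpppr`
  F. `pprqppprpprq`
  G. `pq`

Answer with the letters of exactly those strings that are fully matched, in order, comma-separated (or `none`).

A → match
B → match
C → no match
D → no match — must start with `pp`
E → no match
F → match
G → no match — must start with `pp`

A, B, F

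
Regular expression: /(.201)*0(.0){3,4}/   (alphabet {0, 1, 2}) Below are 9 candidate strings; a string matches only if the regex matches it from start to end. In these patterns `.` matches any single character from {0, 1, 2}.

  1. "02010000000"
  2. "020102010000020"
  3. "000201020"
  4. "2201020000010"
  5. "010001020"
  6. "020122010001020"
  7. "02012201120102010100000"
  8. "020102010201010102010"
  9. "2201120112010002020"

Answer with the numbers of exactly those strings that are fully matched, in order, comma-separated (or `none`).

1 → match
2 → match
3 → match
4 → match
5 → match
6 → match
7 → match
8 → match
9 → match

1, 2, 3, 4, 5, 6, 7, 8, 9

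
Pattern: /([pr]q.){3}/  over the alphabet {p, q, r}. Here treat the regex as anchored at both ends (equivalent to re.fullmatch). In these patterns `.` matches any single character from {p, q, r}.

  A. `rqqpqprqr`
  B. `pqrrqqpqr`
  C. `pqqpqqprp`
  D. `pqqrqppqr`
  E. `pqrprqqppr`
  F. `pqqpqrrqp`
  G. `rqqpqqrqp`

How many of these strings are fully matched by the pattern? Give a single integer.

A → match
B → match
C → no match
D → match
E → no match
F → match
G → match
Total matched: 5

5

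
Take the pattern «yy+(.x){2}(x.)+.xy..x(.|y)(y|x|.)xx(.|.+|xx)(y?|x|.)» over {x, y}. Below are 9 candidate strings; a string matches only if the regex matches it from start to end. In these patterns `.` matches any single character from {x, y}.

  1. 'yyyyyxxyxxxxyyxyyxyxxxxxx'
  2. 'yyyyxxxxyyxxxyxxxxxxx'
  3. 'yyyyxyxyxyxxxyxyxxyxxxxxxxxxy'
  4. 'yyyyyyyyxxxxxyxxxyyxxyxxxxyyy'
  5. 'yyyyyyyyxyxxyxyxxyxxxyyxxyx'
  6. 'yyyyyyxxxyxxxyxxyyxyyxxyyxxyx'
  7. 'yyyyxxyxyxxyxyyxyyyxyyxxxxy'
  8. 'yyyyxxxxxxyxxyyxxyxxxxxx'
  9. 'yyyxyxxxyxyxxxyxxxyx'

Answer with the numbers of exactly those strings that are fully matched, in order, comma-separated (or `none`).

5, 8, 9

1 → no match
2 → no match
3 → no match
4 → no match
5 → match
6 → no match
7 → no match
8 → match
9 → match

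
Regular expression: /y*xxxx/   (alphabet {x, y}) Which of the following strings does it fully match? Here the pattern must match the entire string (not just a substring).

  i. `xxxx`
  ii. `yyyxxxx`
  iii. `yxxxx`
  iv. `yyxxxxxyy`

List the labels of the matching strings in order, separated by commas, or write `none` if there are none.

i. `xxxx` → match
ii. `yyyxxxx` → match
iii. `yxxxx` → match
iv. `yyxxxxxyy` → no match — must end with `xxxx`

i, ii, iii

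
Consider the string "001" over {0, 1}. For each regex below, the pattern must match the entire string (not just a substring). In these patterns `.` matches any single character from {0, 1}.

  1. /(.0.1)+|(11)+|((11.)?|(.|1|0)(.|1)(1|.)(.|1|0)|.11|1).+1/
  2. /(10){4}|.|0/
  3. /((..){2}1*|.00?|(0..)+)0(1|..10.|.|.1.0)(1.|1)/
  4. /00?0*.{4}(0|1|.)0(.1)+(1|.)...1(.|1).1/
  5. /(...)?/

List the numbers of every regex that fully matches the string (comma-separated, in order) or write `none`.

1 → match
2 → no match
3 → no match
4 → no match
5 → match

1, 5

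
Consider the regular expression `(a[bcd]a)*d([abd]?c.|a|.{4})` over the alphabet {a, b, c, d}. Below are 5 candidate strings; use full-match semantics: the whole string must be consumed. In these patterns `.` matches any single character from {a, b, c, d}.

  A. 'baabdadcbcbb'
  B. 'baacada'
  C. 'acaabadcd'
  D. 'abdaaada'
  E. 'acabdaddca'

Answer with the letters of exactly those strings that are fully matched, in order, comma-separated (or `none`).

C

A. 'baabdadcbcbb' → no match
B. 'baacada' → no match
C. 'acaabadcd' → match
D. 'abdaaada' → no match
E. 'acabdaddca' → no match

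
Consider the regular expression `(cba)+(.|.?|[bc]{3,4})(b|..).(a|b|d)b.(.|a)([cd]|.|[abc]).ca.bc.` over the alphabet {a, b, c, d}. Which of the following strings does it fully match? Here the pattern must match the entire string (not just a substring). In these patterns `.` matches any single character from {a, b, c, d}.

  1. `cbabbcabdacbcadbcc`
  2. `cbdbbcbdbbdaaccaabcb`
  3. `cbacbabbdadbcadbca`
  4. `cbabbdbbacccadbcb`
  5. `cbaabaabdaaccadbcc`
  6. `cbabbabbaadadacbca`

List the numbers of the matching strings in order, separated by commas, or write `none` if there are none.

1, 3, 4, 5

1 → match
2 → no match — must start with `cba`
3 → match
4 → match
5 → match
6 → no match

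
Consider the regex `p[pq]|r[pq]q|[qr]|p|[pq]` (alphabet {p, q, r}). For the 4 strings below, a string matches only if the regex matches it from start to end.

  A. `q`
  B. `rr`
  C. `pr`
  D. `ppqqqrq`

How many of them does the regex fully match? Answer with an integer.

A → match
B → no match
C → no match
D → no match
Total matched: 1

1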